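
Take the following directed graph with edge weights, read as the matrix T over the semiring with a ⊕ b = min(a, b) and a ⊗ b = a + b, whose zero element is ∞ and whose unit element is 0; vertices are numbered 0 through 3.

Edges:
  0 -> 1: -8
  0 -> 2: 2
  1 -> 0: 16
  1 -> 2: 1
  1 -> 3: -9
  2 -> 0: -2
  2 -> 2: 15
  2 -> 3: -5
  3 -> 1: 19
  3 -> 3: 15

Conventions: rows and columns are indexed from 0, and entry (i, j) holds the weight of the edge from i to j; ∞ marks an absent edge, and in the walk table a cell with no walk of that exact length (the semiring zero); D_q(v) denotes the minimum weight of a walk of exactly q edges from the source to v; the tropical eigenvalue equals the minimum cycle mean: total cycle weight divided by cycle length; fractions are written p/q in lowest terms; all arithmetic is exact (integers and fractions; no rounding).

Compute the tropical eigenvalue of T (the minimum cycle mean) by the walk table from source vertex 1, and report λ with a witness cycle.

q=0: [∞, 0, ∞, ∞]
q=1: [16, ∞, 1, -9]
q=2: [-1, 8, 16, -4]
q=3: [14, -9, 1, -1]
q=4: [-1, 6, -8, -18]
Optimal cycle mean attained by: cycle 0->1->2->0, total (-8) + 1 + (-2), length 3.
Answer: λ = -3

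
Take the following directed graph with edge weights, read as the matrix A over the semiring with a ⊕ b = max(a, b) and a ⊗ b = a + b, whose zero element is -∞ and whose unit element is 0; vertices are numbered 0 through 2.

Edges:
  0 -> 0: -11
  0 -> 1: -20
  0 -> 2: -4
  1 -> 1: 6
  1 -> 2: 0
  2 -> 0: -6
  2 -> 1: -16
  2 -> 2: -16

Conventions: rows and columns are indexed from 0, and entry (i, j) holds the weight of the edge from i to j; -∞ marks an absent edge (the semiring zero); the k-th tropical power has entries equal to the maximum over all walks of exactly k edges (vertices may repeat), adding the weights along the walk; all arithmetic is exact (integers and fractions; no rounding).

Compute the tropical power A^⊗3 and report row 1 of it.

A^⊗2:
  [-10, -14, -15]
  [-6, 12, 6]
  [-17, -10, -10]
A^⊗3:
  [-21, -8, -14]
  [0, 18, 12]
  [-16, -4, -10]
Answer: row 1 of A^⊗3 = [0, 18, 12]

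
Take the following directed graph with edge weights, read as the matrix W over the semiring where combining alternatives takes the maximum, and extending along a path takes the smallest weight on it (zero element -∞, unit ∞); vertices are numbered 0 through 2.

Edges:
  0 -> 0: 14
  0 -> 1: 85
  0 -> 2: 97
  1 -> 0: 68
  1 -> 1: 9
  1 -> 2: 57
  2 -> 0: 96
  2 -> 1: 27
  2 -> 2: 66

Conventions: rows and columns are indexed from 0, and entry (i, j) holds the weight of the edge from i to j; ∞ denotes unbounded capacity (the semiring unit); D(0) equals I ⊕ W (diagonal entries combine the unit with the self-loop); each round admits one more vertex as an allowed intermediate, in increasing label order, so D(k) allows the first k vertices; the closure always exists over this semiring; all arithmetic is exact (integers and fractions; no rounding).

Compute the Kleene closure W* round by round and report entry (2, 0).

D(0):
  [∞, 85, 97]
  [68, ∞, 57]
  [96, 27, ∞]
D(1):
  [∞, 85, 97]
  [68, ∞, 68]
  [96, 85, ∞]
D(2):
  [∞, 85, 97]
  [68, ∞, 68]
  [96, 85, ∞]
D(3):
  [∞, 85, 97]
  [68, ∞, 68]
  [96, 85, ∞]
Answer: W*[2][0] = 96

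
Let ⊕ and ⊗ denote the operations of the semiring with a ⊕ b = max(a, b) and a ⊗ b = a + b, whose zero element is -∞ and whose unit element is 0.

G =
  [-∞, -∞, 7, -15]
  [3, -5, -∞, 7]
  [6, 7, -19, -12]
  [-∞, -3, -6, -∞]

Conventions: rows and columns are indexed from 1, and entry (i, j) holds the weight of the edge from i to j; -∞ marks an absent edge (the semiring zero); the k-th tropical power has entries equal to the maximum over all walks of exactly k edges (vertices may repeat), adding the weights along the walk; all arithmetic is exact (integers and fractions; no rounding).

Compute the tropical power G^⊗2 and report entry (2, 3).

G^⊗2:
  [13, 14, -12, -5]
  [-2, 4, 10, 2]
  [10, 2, 13, 14]
  [0, 1, -25, 4]
Key observation: the optimum is the walk 2->1->3, with weight 3 + 7 = 10.
Optimal value attained by: walk 2->1->3.
Answer: (G^⊗2)[2][3] = 10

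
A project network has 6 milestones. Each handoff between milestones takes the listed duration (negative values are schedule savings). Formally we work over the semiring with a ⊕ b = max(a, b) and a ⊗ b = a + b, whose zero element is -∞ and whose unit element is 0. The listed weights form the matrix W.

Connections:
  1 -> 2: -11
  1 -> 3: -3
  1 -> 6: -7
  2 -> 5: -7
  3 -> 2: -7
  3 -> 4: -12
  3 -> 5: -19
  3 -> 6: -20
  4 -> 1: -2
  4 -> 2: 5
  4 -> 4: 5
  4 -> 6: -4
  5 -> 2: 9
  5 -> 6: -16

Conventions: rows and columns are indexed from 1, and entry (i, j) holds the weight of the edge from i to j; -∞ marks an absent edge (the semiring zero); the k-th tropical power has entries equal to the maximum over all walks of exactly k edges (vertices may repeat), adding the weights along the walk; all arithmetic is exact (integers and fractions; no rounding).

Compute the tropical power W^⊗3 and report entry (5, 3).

W^⊗2:
  [-∞, -10, -∞, -15, -18, -23]
  [-∞, 2, -∞, -∞, -∞, -23]
  [-14, -7, -∞, -7, -14, -16]
  [3, 10, -5, 10, -2, 1]
  [-∞, -∞, -∞, -∞, 2, -∞]
  [-∞, -∞, -∞, -∞, -∞, -∞]
W^⊗3:
  [-17, -9, -∞, -10, -17, -19]
  [-∞, -∞, -∞, -∞, -5, -∞]
  [-9, -2, -17, -2, -14, -11]
  [8, 15, 0, 15, 3, 6]
  [-∞, 11, -∞, -∞, -∞, -14]
  [-∞, -∞, -∞, -∞, -∞, -∞]
Key observation: no walk of exactly 3 edges connects these vertices, so the entry is the semiring zero.
Answer: (W^⊗3)[5][3] = -∞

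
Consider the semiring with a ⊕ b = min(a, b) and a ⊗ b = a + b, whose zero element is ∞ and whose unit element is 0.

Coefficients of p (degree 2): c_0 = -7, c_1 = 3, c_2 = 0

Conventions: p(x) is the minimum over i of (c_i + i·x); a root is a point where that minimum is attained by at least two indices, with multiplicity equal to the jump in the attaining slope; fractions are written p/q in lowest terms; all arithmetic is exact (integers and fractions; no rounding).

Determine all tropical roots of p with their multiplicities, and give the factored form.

hull edge (i=0, c=-7) to (i=2, c=0): slope 7/2, span 2
Factored form: p(x) = 0 ⊗ (x ⊕ (-7/2)) ⊗ (x ⊕ (-7/2))
Answer: roots = -7/2 (mult 2)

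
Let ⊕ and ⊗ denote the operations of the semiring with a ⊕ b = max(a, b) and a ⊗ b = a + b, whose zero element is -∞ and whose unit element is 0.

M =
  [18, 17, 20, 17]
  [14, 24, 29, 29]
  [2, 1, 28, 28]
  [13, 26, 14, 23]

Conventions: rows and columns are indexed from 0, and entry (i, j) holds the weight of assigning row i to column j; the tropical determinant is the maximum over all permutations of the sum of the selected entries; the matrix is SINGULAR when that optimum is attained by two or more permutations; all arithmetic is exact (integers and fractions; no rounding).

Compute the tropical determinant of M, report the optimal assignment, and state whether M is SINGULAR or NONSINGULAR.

σ = (0, 1, 2, 3): 18 + 24 + 28 + 23 = 93
σ = (0, 1, 3, 2): 18 + 24 + 28 + 14 = 84
σ = (0, 2, 1, 3): 18 + 29 + 1 + 23 = 71
σ = (0, 2, 3, 1): 18 + 29 + 28 + 26 = 101
σ = (0, 3, 1, 2): 18 + 29 + 1 + 14 = 62
σ = (0, 3, 2, 1): 18 + 29 + 28 + 26 = 101
σ = (1, 0, 2, 3): 17 + 14 + 28 + 23 = 82
σ = (1, 0, 3, 2): 17 + 14 + 28 + 14 = 73
σ = (1, 2, 0, 3): 17 + 29 + 2 + 23 = 71
σ = (1, 2, 3, 0): 17 + 29 + 28 + 13 = 87
σ = (1, 3, 0, 2): 17 + 29 + 2 + 14 = 62
σ = (1, 3, 2, 0): 17 + 29 + 28 + 13 = 87
σ = (2, 0, 1, 3): 20 + 14 + 1 + 23 = 58
σ = (2, 0, 3, 1): 20 + 14 + 28 + 26 = 88
σ = (2, 1, 0, 3): 20 + 24 + 2 + 23 = 69
σ = (2, 1, 3, 0): 20 + 24 + 28 + 13 = 85
σ = (2, 3, 0, 1): 20 + 29 + 2 + 26 = 77
σ = (2, 3, 1, 0): 20 + 29 + 1 + 13 = 63
σ = (3, 0, 1, 2): 17 + 14 + 1 + 14 = 46
σ = (3, 0, 2, 1): 17 + 14 + 28 + 26 = 85
σ = (3, 1, 0, 2): 17 + 24 + 2 + 14 = 57
σ = (3, 1, 2, 0): 17 + 24 + 28 + 13 = 82
σ = (3, 2, 0, 1): 17 + 29 + 2 + 26 = 74
σ = (3, 2, 1, 0): 17 + 29 + 1 + 13 = 60
Optimal value attained by: σ = (0, 2, 3, 1).
Answer: det⊕(M) = 101; verdict: SINGULAR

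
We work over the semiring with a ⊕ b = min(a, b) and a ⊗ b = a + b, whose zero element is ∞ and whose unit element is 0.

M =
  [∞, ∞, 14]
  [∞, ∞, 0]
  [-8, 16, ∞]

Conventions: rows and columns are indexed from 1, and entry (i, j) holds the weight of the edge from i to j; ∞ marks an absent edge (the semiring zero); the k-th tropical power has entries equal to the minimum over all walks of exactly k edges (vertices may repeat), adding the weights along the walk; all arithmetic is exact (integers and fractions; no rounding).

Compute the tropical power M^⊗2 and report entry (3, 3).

M^⊗2:
  [6, 30, ∞]
  [-8, 16, ∞]
  [∞, ∞, 6]
Key observation: the optimum is the walk 3->1->3, with weight (-8) + 14 = 6.
Optimal value attained by: walk 3->1->3.
Answer: (M^⊗2)[3][3] = 6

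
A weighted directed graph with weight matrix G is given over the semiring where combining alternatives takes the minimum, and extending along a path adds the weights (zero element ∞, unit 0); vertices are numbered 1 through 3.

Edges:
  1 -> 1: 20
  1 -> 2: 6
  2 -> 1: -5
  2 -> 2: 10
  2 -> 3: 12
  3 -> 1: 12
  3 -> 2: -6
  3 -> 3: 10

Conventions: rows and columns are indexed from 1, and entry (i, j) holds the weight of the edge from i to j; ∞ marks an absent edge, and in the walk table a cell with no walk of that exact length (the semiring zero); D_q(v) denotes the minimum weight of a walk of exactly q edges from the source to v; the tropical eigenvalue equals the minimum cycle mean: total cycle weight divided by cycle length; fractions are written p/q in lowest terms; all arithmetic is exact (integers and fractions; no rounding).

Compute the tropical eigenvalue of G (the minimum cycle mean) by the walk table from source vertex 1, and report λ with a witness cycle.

q=0: [0, ∞, ∞]
q=1: [20, 6, ∞]
q=2: [1, 16, 18]
q=3: [11, 7, 28]
Optimal cycle mean attained by: cycle 1->2->1, total 6 + (-5), length 2.
Answer: λ = 1/2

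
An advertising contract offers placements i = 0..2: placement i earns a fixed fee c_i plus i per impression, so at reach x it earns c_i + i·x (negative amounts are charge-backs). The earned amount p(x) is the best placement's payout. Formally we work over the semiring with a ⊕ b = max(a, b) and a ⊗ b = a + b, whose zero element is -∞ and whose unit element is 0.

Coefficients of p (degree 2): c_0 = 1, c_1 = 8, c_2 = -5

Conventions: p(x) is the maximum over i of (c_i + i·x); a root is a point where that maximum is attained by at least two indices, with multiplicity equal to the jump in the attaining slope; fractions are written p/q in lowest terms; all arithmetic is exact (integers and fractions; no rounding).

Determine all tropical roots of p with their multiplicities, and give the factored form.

hull edge (i=0, c=1) to (i=1, c=8): slope 7, span 1
hull edge (i=1, c=8) to (i=2, c=-5): slope -13, span 1
Factored form: p(x) = -5 ⊗ (x ⊕ (-7)) ⊗ (x ⊕ 13)
Answer: roots = -7 (mult 1), 13 (mult 1)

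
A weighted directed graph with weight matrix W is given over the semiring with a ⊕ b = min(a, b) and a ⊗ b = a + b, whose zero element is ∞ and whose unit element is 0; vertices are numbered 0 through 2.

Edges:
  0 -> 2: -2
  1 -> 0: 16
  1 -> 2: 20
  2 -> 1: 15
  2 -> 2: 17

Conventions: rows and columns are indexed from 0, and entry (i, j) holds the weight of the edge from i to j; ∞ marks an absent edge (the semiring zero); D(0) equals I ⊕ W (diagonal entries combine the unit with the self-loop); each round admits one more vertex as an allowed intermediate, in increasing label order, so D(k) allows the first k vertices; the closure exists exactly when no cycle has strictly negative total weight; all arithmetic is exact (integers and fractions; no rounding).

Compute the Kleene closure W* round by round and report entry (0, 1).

D(0):
  [0, ∞, -2]
  [16, 0, 20]
  [∞, 15, 0]
D(1):
  [0, ∞, -2]
  [16, 0, 14]
  [∞, 15, 0]
D(2):
  [0, ∞, -2]
  [16, 0, 14]
  [31, 15, 0]
D(3):
  [0, 13, -2]
  [16, 0, 14]
  [31, 15, 0]
Answer: W*[0][1] = 13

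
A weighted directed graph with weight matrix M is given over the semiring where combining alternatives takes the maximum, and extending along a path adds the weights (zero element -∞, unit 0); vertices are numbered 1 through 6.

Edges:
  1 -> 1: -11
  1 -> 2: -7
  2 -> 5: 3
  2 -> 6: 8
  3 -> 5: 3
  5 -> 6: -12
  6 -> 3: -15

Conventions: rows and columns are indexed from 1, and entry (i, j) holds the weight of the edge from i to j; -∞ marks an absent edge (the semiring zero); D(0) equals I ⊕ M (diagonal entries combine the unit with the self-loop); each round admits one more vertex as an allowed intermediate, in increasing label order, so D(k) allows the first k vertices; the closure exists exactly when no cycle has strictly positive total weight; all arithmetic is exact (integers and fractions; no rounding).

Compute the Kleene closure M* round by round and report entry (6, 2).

D(0):
  [0, -7, -∞, -∞, -∞, -∞]
  [-∞, 0, -∞, -∞, 3, 8]
  [-∞, -∞, 0, -∞, 3, -∞]
  [-∞, -∞, -∞, 0, -∞, -∞]
  [-∞, -∞, -∞, -∞, 0, -12]
  [-∞, -∞, -15, -∞, -∞, 0]
D(1):
  [0, -7, -∞, -∞, -∞, -∞]
  [-∞, 0, -∞, -∞, 3, 8]
  [-∞, -∞, 0, -∞, 3, -∞]
  [-∞, -∞, -∞, 0, -∞, -∞]
  [-∞, -∞, -∞, -∞, 0, -12]
  [-∞, -∞, -15, -∞, -∞, 0]
D(2):
  [0, -7, -∞, -∞, -4, 1]
  [-∞, 0, -∞, -∞, 3, 8]
  [-∞, -∞, 0, -∞, 3, -∞]
  [-∞, -∞, -∞, 0, -∞, -∞]
  [-∞, -∞, -∞, -∞, 0, -12]
  [-∞, -∞, -15, -∞, -∞, 0]
D(3):
  [0, -7, -∞, -∞, -4, 1]
  [-∞, 0, -∞, -∞, 3, 8]
  [-∞, -∞, 0, -∞, 3, -∞]
  [-∞, -∞, -∞, 0, -∞, -∞]
  [-∞, -∞, -∞, -∞, 0, -12]
  [-∞, -∞, -15, -∞, -12, 0]
D(4):
  [0, -7, -∞, -∞, -4, 1]
  [-∞, 0, -∞, -∞, 3, 8]
  [-∞, -∞, 0, -∞, 3, -∞]
  [-∞, -∞, -∞, 0, -∞, -∞]
  [-∞, -∞, -∞, -∞, 0, -12]
  [-∞, -∞, -15, -∞, -12, 0]
D(5):
  [0, -7, -∞, -∞, -4, 1]
  [-∞, 0, -∞, -∞, 3, 8]
  [-∞, -∞, 0, -∞, 3, -9]
  [-∞, -∞, -∞, 0, -∞, -∞]
  [-∞, -∞, -∞, -∞, 0, -12]
  [-∞, -∞, -15, -∞, -12, 0]
D(6):
  [0, -7, -14, -∞, -4, 1]
  [-∞, 0, -7, -∞, 3, 8]
  [-∞, -∞, 0, -∞, 3, -9]
  [-∞, -∞, -∞, 0, -∞, -∞]
  [-∞, -∞, -27, -∞, 0, -12]
  [-∞, -∞, -15, -∞, -12, 0]
Answer: M*[6][2] = -∞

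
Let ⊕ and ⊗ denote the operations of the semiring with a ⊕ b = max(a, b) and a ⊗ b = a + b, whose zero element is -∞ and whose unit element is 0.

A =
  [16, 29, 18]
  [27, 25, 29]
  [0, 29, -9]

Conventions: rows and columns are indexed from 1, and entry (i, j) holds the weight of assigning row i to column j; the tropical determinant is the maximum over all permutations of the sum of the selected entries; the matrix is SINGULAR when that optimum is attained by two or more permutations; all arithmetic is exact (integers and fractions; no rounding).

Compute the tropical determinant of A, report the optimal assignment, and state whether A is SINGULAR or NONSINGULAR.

σ = (1, 2, 3): 16 + 25 + (-9) = 32
σ = (1, 3, 2): 16 + 29 + 29 = 74
σ = (2, 1, 3): 29 + 27 + (-9) = 47
σ = (2, 3, 1): 29 + 29 + 0 = 58
σ = (3, 1, 2): 18 + 27 + 29 = 74
σ = (3, 2, 1): 18 + 25 + 0 = 43
Optimal value attained by: σ = (1, 3, 2).
Answer: det⊕(A) = 74; verdict: SINGULAR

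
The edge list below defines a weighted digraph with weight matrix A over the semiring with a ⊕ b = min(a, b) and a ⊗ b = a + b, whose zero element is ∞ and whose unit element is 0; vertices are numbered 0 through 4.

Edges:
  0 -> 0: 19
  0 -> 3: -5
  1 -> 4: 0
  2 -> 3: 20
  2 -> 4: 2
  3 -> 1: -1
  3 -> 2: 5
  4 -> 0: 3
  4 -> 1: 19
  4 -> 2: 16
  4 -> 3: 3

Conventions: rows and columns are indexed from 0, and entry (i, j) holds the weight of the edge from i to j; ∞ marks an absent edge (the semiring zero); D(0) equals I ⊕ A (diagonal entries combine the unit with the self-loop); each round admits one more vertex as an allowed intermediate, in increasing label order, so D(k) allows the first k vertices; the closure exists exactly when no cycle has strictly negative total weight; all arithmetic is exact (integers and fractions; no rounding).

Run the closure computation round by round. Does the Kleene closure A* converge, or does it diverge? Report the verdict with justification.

D(0):
  [0, ∞, ∞, -5, ∞]
  [∞, 0, ∞, ∞, 0]
  [∞, ∞, 0, 20, 2]
  [∞, -1, 5, 0, ∞]
  [3, 19, 16, 3, 0]
D(1):
  [0, ∞, ∞, -5, ∞]
  [∞, 0, ∞, ∞, 0]
  [∞, ∞, 0, 20, 2]
  [∞, -1, 5, 0, ∞]
  [3, 19, 16, -2, 0]
D(2):
  [0, ∞, ∞, -5, ∞]
  [∞, 0, ∞, ∞, 0]
  [∞, ∞, 0, 20, 2]
  [∞, -1, 5, 0, -1]
  [3, 19, 16, -2, 0]
D(3):
  [0, ∞, ∞, -5, ∞]
  [∞, 0, ∞, ∞, 0]
  [∞, ∞, 0, 20, 2]
  [∞, -1, 5, 0, -1]
  [3, 19, 16, -2, 0]
Detection: at round 4, diagonal entry (4, 4) turns strictly negative.
Key observation: the cycle 4->0->3->1->4 has total weight 3 + (-5) + (-1) + 0, which is strictly negative.
Answer: DIVERGES — negative cycle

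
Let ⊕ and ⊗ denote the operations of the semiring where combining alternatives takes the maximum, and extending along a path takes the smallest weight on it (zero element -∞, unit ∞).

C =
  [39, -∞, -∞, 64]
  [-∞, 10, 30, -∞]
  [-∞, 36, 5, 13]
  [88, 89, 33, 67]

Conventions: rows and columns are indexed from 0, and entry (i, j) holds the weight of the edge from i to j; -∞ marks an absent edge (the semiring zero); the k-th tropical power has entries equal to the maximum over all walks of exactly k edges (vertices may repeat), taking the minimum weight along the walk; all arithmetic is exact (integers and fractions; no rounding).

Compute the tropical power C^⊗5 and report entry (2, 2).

C^⊗2:
  [64, 64, 33, 64]
  [-∞, 30, 10, 13]
  [13, 13, 30, 13]
  [67, 67, 33, 67]
C^⊗3:
  [64, 64, 33, 64]
  [13, 13, 30, 13]
  [13, 30, 13, 13]
  [67, 67, 33, 67]
C^⊗4:
  [64, 64, 33, 64]
  [13, 30, 13, 13]
  [13, 13, 30, 13]
  [67, 67, 33, 67]
C^⊗5:
  [64, 64, 33, 64]
  [13, 13, 30, 13]
  [13, 30, 13, 13]
  [67, 67, 33, 67]
Key observation: the optimum is the walk 2->1->2->3->3->2, with weight 36 min 30 min 13 min 67 min 33 = 13.
Optimal value attained by: walk 2->1->2->3->3->2.
Answer: (C^⊗5)[2][2] = 13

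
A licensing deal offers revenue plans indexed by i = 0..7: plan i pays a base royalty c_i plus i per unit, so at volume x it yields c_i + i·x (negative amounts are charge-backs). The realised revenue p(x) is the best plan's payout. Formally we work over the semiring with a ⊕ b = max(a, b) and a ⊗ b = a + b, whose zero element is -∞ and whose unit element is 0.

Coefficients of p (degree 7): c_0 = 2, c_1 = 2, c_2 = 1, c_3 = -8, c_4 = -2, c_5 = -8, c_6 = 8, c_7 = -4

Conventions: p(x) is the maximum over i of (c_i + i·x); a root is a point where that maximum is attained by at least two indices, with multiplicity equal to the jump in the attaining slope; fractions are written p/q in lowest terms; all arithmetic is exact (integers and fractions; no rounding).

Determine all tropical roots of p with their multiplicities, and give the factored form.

hull edge (i=0, c=2) to (i=6, c=8): slope 1, span 6
hull edge (i=6, c=8) to (i=7, c=-4): slope -12, span 1
Factored form: p(x) = -4 ⊗ (x ⊕ (-1)) ⊗ (x ⊕ (-1)) ⊗ (x ⊕ (-1)) ⊗ (x ⊕ (-1)) ⊗ (x ⊕ (-1)) ⊗ (x ⊕ (-1)) ⊗ (x ⊕ 12)
Answer: roots = -1 (mult 6), 12 (mult 1)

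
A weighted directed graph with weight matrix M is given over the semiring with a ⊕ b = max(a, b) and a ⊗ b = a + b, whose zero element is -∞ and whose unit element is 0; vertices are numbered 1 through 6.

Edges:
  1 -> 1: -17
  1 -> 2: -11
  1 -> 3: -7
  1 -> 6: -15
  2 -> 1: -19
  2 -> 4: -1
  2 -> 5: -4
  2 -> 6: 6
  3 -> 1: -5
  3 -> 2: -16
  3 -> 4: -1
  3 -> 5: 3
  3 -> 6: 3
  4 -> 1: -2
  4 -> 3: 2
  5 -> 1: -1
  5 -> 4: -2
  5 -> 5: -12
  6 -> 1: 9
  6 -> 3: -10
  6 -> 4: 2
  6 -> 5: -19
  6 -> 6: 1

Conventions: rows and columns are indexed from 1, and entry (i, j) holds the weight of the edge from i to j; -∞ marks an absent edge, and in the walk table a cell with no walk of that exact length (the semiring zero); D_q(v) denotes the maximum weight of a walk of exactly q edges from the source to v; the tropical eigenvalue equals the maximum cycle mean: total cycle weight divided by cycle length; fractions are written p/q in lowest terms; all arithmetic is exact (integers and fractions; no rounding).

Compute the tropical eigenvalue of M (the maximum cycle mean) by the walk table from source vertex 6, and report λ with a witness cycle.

q=0: [-∞, -∞, -∞, -∞, -∞, 0]
q=1: [9, -∞, -10, 2, -19, 1]
q=2: [10, -2, 4, 3, -7, 2]
q=3: [11, -1, 5, 4, 7, 7]
q=4: [16, 0, 6, 9, 8, 8]
q=5: [17, 5, 11, 10, 9, 9]
q=6: [18, 6, 12, 11, 14, 14]
Optimal cycle mean attained by: cycle 3->6->4->3, total 3 + 2 + 2, length 3.
Answer: λ = 7/3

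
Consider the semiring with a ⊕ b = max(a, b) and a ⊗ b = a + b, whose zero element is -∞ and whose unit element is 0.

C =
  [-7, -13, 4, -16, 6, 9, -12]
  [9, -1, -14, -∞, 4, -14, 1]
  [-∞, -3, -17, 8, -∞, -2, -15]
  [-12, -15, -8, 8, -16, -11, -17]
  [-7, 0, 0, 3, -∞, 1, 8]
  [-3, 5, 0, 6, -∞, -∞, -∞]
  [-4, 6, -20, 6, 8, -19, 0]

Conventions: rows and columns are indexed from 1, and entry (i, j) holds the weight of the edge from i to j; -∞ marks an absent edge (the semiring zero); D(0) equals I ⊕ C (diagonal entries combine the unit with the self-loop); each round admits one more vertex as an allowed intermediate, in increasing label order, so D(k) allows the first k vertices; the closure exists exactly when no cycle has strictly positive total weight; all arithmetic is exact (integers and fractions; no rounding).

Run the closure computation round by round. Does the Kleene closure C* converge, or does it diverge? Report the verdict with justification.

Detection: at round 0, diagonal entry (4, 4) turns strictly positive.
Key observation: the cycle 4->4 has total weight 8, which is strictly positive.
Answer: DIVERGES — positive cycle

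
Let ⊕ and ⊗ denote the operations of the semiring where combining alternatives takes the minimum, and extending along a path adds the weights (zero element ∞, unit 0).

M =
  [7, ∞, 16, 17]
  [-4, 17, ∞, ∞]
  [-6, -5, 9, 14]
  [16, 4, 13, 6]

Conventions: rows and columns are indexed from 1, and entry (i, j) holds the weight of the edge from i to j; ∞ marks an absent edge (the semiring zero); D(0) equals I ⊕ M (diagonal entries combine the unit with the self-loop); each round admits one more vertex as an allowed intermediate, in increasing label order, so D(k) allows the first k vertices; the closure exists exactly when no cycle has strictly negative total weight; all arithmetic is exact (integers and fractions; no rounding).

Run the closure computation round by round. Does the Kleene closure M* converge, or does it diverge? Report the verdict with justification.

D(0):
  [0, ∞, 16, 17]
  [-4, 0, ∞, ∞]
  [-6, -5, 0, 14]
  [16, 4, 13, 0]
D(1):
  [0, ∞, 16, 17]
  [-4, 0, 12, 13]
  [-6, -5, 0, 11]
  [16, 4, 13, 0]
D(2):
  [0, ∞, 16, 17]
  [-4, 0, 12, 13]
  [-9, -5, 0, 8]
  [0, 4, 13, 0]
D(3):
  [0, 11, 16, 17]
  [-4, 0, 12, 13]
  [-9, -5, 0, 8]
  [0, 4, 13, 0]
D(4):
  [0, 11, 16, 17]
  [-4, 0, 12, 13]
  [-9, -5, 0, 8]
  [0, 4, 13, 0]
Key observation: every diagonal entry stays at the unit through all rounds, so no improving cycle exists.
Answer: CONVERGES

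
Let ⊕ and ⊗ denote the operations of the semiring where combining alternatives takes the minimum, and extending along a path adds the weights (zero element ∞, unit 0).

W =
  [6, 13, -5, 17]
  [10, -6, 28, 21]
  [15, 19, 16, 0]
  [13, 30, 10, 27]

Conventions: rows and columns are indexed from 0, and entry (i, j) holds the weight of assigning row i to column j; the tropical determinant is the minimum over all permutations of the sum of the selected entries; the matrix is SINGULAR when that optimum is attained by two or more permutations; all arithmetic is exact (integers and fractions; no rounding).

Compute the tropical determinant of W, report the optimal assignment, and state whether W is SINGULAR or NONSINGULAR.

σ = (0, 1, 2, 3): 6 + (-6) + 16 + 27 = 43
σ = (0, 1, 3, 2): 6 + (-6) + 0 + 10 = 10
σ = (0, 2, 1, 3): 6 + 28 + 19 + 27 = 80
σ = (0, 2, 3, 1): 6 + 28 + 0 + 30 = 64
σ = (0, 3, 1, 2): 6 + 21 + 19 + 10 = 56
σ = (0, 3, 2, 1): 6 + 21 + 16 + 30 = 73
σ = (1, 0, 2, 3): 13 + 10 + 16 + 27 = 66
σ = (1, 0, 3, 2): 13 + 10 + 0 + 10 = 33
σ = (1, 2, 0, 3): 13 + 28 + 15 + 27 = 83
σ = (1, 2, 3, 0): 13 + 28 + 0 + 13 = 54
σ = (1, 3, 0, 2): 13 + 21 + 15 + 10 = 59
σ = (1, 3, 2, 0): 13 + 21 + 16 + 13 = 63
σ = (2, 0, 1, 3): (-5) + 10 + 19 + 27 = 51
σ = (2, 0, 3, 1): (-5) + 10 + 0 + 30 = 35
σ = (2, 1, 0, 3): (-5) + (-6) + 15 + 27 = 31
σ = (2, 1, 3, 0): (-5) + (-6) + 0 + 13 = 2
σ = (2, 3, 0, 1): (-5) + 21 + 15 + 30 = 61
σ = (2, 3, 1, 0): (-5) + 21 + 19 + 13 = 48
σ = (3, 0, 1, 2): 17 + 10 + 19 + 10 = 56
σ = (3, 0, 2, 1): 17 + 10 + 16 + 30 = 73
σ = (3, 1, 0, 2): 17 + (-6) + 15 + 10 = 36
σ = (3, 1, 2, 0): 17 + (-6) + 16 + 13 = 40
σ = (3, 2, 0, 1): 17 + 28 + 15 + 30 = 90
σ = (3, 2, 1, 0): 17 + 28 + 19 + 13 = 77
Optimal value attained by: σ = (2, 1, 3, 0).
Answer: det⊕(W) = 2; verdict: NONSINGULAR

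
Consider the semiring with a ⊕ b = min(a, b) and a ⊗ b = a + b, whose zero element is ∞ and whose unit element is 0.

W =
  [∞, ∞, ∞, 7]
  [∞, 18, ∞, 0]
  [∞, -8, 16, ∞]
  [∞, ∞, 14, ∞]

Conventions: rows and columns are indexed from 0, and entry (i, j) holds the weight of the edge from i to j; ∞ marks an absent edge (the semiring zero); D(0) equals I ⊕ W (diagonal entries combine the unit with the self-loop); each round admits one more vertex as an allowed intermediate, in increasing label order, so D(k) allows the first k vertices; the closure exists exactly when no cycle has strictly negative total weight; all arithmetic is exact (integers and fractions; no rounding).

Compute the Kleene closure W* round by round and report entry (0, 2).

D(0):
  [0, ∞, ∞, 7]
  [∞, 0, ∞, 0]
  [∞, -8, 0, ∞]
  [∞, ∞, 14, 0]
D(1):
  [0, ∞, ∞, 7]
  [∞, 0, ∞, 0]
  [∞, -8, 0, ∞]
  [∞, ∞, 14, 0]
D(2):
  [0, ∞, ∞, 7]
  [∞, 0, ∞, 0]
  [∞, -8, 0, -8]
  [∞, ∞, 14, 0]
D(3):
  [0, ∞, ∞, 7]
  [∞, 0, ∞, 0]
  [∞, -8, 0, -8]
  [∞, 6, 14, 0]
D(4):
  [0, 13, 21, 7]
  [∞, 0, 14, 0]
  [∞, -8, 0, -8]
  [∞, 6, 14, 0]
Answer: W*[0][2] = 21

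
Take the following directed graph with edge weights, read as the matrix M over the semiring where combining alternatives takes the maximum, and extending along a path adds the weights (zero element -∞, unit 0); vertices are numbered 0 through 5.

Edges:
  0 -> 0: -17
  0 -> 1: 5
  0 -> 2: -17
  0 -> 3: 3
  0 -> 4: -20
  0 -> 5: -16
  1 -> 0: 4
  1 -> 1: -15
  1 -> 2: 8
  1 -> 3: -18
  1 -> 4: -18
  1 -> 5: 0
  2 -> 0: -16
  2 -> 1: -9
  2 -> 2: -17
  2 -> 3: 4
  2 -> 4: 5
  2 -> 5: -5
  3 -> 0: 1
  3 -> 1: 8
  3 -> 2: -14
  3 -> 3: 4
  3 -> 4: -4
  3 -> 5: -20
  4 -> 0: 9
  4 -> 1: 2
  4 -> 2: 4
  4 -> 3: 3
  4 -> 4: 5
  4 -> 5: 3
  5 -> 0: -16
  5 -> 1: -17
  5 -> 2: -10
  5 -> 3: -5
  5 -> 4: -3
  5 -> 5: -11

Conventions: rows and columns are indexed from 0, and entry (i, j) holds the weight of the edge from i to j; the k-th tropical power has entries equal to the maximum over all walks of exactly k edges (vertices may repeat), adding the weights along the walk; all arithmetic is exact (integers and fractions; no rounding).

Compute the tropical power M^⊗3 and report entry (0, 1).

M^⊗2:
  [9, 11, 13, 7, -1, 5]
  [-8, 9, -7, 12, 13, 3]
  [14, 12, 9, 8, 10, 8]
  [12, 12, 16, 8, 1, 8]
  [14, 14, 10, 12, 10, 8]
  [6, 3, 1, 0, 2, 0]
M^⊗3:
  [15, 15, 19, 17, 18, 11]
  [22, 20, 17, 16, 18, 16]
  [19, 19, 20, 17, 15, 13]
  [16, 17, 20, 20, 21, 12]
  [19, 20, 22, 17, 15, 14]
  [11, 11, 11, 9, 7, 5]
Key observation: the optimum is the walk 0->3->3->1, with weight 3 + 4 + 8 = 15.
Optimal value attained by: walk 0->3->3->1.
Answer: (M^⊗3)[0][1] = 15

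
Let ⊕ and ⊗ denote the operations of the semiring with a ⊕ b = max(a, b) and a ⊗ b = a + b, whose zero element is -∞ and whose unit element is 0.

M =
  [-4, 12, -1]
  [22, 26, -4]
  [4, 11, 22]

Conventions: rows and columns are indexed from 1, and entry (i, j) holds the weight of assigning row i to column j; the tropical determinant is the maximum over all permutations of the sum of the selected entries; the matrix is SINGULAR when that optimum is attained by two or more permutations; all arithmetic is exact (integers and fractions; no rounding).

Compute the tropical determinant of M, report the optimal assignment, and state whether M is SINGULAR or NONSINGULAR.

σ = (1, 2, 3): (-4) + 26 + 22 = 44
σ = (1, 3, 2): (-4) + (-4) + 11 = 3
σ = (2, 1, 3): 12 + 22 + 22 = 56
σ = (2, 3, 1): 12 + (-4) + 4 = 12
σ = (3, 1, 2): (-1) + 22 + 11 = 32
σ = (3, 2, 1): (-1) + 26 + 4 = 29
Optimal value attained by: σ = (2, 1, 3).
Answer: det⊕(M) = 56; verdict: NONSINGULAR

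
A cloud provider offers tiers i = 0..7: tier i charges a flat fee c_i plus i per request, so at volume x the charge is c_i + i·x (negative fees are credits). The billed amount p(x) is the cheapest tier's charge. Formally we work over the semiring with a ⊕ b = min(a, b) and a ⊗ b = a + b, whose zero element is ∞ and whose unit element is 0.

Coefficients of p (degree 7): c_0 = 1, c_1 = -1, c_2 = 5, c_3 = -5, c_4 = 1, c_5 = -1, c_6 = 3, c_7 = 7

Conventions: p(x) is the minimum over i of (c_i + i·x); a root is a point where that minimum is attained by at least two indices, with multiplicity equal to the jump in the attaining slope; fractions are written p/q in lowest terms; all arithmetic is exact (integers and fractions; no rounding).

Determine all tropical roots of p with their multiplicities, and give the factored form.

hull edge (i=0, c=1) to (i=3, c=-5): slope -2, span 3
hull edge (i=3, c=-5) to (i=5, c=-1): slope 2, span 2
hull edge (i=5, c=-1) to (i=7, c=7): slope 4, span 2
Factored form: p(x) = 7 ⊗ (x ⊕ (-4)) ⊗ (x ⊕ (-4)) ⊗ (x ⊕ (-2)) ⊗ (x ⊕ (-2)) ⊗ (x ⊕ 2) ⊗ (x ⊕ 2) ⊗ (x ⊕ 2)
Answer: roots = -4 (mult 2), -2 (mult 2), 2 (mult 3)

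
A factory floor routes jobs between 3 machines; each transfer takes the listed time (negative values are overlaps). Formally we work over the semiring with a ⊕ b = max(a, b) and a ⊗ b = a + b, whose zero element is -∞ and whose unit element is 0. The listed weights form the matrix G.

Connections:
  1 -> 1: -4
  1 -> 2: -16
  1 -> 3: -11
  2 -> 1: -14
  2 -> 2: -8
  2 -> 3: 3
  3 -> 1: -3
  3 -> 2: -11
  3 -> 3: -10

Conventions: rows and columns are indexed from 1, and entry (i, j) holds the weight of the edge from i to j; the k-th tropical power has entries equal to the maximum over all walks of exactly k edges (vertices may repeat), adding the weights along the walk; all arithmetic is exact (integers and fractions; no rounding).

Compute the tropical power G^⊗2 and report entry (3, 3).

G^⊗2:
  [-8, -20, -13]
  [0, -8, -5]
  [-7, -19, -8]
Key observation: the optimum is the walk 3->2->3, with weight (-11) + 3 = -8.
Optimal value attained by: walk 3->2->3.
Answer: (G^⊗2)[3][3] = -8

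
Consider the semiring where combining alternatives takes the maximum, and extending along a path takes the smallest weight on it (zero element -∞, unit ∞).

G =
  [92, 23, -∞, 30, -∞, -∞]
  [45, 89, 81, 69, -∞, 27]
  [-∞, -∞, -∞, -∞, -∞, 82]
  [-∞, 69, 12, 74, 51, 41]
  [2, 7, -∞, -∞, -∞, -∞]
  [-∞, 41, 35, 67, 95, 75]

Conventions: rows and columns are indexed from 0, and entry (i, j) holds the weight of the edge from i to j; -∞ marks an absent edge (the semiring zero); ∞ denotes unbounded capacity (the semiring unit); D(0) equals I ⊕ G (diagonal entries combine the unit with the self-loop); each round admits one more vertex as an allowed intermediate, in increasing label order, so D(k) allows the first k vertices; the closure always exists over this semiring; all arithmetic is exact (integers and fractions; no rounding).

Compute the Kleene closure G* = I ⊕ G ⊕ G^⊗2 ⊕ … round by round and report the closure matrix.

D(0):
  [∞, 23, -∞, 30, -∞, -∞]
  [45, ∞, 81, 69, -∞, 27]
  [-∞, -∞, ∞, -∞, -∞, 82]
  [-∞, 69, 12, ∞, 51, 41]
  [2, 7, -∞, -∞, ∞, -∞]
  [-∞, 41, 35, 67, 95, ∞]
D(1):
  [∞, 23, -∞, 30, -∞, -∞]
  [45, ∞, 81, 69, -∞, 27]
  [-∞, -∞, ∞, -∞, -∞, 82]
  [-∞, 69, 12, ∞, 51, 41]
  [2, 7, -∞, 2, ∞, -∞]
  [-∞, 41, 35, 67, 95, ∞]
D(2):
  [∞, 23, 23, 30, -∞, 23]
  [45, ∞, 81, 69, -∞, 27]
  [-∞, -∞, ∞, -∞, -∞, 82]
  [45, 69, 69, ∞, 51, 41]
  [7, 7, 7, 7, ∞, 7]
  [41, 41, 41, 67, 95, ∞]
D(3):
  [∞, 23, 23, 30, -∞, 23]
  [45, ∞, 81, 69, -∞, 81]
  [-∞, -∞, ∞, -∞, -∞, 82]
  [45, 69, 69, ∞, 51, 69]
  [7, 7, 7, 7, ∞, 7]
  [41, 41, 41, 67, 95, ∞]
D(4):
  [∞, 30, 30, 30, 30, 30]
  [45, ∞, 81, 69, 51, 81]
  [-∞, -∞, ∞, -∞, -∞, 82]
  [45, 69, 69, ∞, 51, 69]
  [7, 7, 7, 7, ∞, 7]
  [45, 67, 67, 67, 95, ∞]
D(5):
  [∞, 30, 30, 30, 30, 30]
  [45, ∞, 81, 69, 51, 81]
  [-∞, -∞, ∞, -∞, -∞, 82]
  [45, 69, 69, ∞, 51, 69]
  [7, 7, 7, 7, ∞, 7]
  [45, 67, 67, 67, 95, ∞]
D(6):
  [∞, 30, 30, 30, 30, 30]
  [45, ∞, 81, 69, 81, 81]
  [45, 67, ∞, 67, 82, 82]
  [45, 69, 69, ∞, 69, 69]
  [7, 7, 7, 7, ∞, 7]
  [45, 67, 67, 67, 95, ∞]
Answer: G* = [[∞, 30, 30, 30, 30, 30], [45, ∞, 81, 69, 81, 81], [45, 67, ∞, 67, 82, 82], [45, 69, 69, ∞, 69, 69], [7, 7, 7, 7, ∞, 7], [45, 67, 67, 67, 95, ∞]]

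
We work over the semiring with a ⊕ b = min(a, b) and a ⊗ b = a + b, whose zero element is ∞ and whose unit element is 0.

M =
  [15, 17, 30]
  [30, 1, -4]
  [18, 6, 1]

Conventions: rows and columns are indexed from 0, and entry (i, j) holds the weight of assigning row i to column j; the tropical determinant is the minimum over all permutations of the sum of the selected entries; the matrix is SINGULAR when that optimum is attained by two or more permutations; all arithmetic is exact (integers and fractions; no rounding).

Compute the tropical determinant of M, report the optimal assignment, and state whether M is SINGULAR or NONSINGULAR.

σ = (0, 1, 2): 15 + 1 + 1 = 17
σ = (0, 2, 1): 15 + (-4) + 6 = 17
σ = (1, 0, 2): 17 + 30 + 1 = 48
σ = (1, 2, 0): 17 + (-4) + 18 = 31
σ = (2, 0, 1): 30 + 30 + 6 = 66
σ = (2, 1, 0): 30 + 1 + 18 = 49
Optimal value attained by: σ = (0, 1, 2).
Answer: det⊕(M) = 17; verdict: SINGULAR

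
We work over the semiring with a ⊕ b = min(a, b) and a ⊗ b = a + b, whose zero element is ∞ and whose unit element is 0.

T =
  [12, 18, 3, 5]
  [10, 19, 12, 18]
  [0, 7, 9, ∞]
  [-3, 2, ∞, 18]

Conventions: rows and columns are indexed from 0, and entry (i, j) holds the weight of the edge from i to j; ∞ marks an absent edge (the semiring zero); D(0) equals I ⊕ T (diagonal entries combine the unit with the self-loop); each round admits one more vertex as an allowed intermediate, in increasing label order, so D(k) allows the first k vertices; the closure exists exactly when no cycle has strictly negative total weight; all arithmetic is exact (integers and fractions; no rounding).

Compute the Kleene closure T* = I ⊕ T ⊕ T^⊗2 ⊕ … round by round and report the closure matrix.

D(0):
  [0, 18, 3, 5]
  [10, 0, 12, 18]
  [0, 7, 0, ∞]
  [-3, 2, ∞, 0]
D(1):
  [0, 18, 3, 5]
  [10, 0, 12, 15]
  [0, 7, 0, 5]
  [-3, 2, 0, 0]
D(2):
  [0, 18, 3, 5]
  [10, 0, 12, 15]
  [0, 7, 0, 5]
  [-3, 2, 0, 0]
D(3):
  [0, 10, 3, 5]
  [10, 0, 12, 15]
  [0, 7, 0, 5]
  [-3, 2, 0, 0]
D(4):
  [0, 7, 3, 5]
  [10, 0, 12, 15]
  [0, 7, 0, 5]
  [-3, 2, 0, 0]
Answer: T* = [[0, 7, 3, 5], [10, 0, 12, 15], [0, 7, 0, 5], [-3, 2, 0, 0]]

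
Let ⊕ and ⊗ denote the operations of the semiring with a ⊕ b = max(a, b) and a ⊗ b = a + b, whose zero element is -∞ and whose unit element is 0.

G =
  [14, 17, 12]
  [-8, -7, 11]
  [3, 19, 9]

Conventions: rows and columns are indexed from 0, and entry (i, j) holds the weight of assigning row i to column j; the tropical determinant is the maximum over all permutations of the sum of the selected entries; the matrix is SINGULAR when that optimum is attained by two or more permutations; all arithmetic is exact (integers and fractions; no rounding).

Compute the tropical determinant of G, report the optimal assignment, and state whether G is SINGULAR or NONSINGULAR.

σ = (0, 1, 2): 14 + (-7) + 9 = 16
σ = (0, 2, 1): 14 + 11 + 19 = 44
σ = (1, 0, 2): 17 + (-8) + 9 = 18
σ = (1, 2, 0): 17 + 11 + 3 = 31
σ = (2, 0, 1): 12 + (-8) + 19 = 23
σ = (2, 1, 0): 12 + (-7) + 3 = 8
Optimal value attained by: σ = (0, 2, 1).
Answer: det⊕(G) = 44; verdict: NONSINGULAR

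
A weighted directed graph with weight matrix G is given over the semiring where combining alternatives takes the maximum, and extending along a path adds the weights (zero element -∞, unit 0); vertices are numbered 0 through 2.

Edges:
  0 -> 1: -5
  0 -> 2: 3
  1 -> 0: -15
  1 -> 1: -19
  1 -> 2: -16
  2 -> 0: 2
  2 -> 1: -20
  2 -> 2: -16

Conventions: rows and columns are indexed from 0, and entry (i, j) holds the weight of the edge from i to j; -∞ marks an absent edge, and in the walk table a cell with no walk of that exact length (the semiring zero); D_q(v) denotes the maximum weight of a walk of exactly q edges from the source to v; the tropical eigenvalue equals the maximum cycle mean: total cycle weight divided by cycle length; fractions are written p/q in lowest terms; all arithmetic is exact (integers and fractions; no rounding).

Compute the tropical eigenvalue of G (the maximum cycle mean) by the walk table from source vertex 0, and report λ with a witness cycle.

q=0: [0, -∞, -∞]
q=1: [-∞, -5, 3]
q=2: [5, -17, -13]
q=3: [-11, 0, 8]
Optimal cycle mean attained by: cycle 0->2->0, total 3 + 2, length 2.
Answer: λ = 5/2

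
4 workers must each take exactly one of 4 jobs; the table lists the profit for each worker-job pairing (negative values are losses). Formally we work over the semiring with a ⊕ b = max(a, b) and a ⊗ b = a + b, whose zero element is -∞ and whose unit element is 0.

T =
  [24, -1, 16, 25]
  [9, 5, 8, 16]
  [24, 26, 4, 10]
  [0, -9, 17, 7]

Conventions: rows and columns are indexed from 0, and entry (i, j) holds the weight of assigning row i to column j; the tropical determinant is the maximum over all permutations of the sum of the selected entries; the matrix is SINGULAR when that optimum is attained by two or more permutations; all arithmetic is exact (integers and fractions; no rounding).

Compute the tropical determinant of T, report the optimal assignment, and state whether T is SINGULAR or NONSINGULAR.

σ = (0, 1, 2, 3): 24 + 5 + 4 + 7 = 40
σ = (0, 1, 3, 2): 24 + 5 + 10 + 17 = 56
σ = (0, 2, 1, 3): 24 + 8 + 26 + 7 = 65
σ = (0, 2, 3, 1): 24 + 8 + 10 + (-9) = 33
σ = (0, 3, 1, 2): 24 + 16 + 26 + 17 = 83
σ = (0, 3, 2, 1): 24 + 16 + 4 + (-9) = 35
σ = (1, 0, 2, 3): (-1) + 9 + 4 + 7 = 19
σ = (1, 0, 3, 2): (-1) + 9 + 10 + 17 = 35
σ = (1, 2, 0, 3): (-1) + 8 + 24 + 7 = 38
σ = (1, 2, 3, 0): (-1) + 8 + 10 + 0 = 17
σ = (1, 3, 0, 2): (-1) + 16 + 24 + 17 = 56
σ = (1, 3, 2, 0): (-1) + 16 + 4 + 0 = 19
σ = (2, 0, 1, 3): 16 + 9 + 26 + 7 = 58
σ = (2, 0, 3, 1): 16 + 9 + 10 + (-9) = 26
σ = (2, 1, 0, 3): 16 + 5 + 24 + 7 = 52
σ = (2, 1, 3, 0): 16 + 5 + 10 + 0 = 31
σ = (2, 3, 0, 1): 16 + 16 + 24 + (-9) = 47
σ = (2, 3, 1, 0): 16 + 16 + 26 + 0 = 58
σ = (3, 0, 1, 2): 25 + 9 + 26 + 17 = 77
σ = (3, 0, 2, 1): 25 + 9 + 4 + (-9) = 29
σ = (3, 1, 0, 2): 25 + 5 + 24 + 17 = 71
σ = (3, 1, 2, 0): 25 + 5 + 4 + 0 = 34
σ = (3, 2, 0, 1): 25 + 8 + 24 + (-9) = 48
σ = (3, 2, 1, 0): 25 + 8 + 26 + 0 = 59
Optimal value attained by: σ = (0, 3, 1, 2).
Answer: det⊕(T) = 83; verdict: NONSINGULAR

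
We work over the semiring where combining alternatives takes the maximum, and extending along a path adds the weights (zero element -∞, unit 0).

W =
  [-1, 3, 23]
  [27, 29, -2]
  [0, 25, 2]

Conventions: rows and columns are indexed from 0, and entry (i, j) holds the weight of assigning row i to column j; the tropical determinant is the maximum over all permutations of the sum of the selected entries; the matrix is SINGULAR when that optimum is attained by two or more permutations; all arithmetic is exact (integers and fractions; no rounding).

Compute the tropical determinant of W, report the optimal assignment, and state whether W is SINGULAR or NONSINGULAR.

σ = (0, 1, 2): (-1) + 29 + 2 = 30
σ = (0, 2, 1): (-1) + (-2) + 25 = 22
σ = (1, 0, 2): 3 + 27 + 2 = 32
σ = (1, 2, 0): 3 + (-2) + 0 = 1
σ = (2, 0, 1): 23 + 27 + 25 = 75
σ = (2, 1, 0): 23 + 29 + 0 = 52
Optimal value attained by: σ = (2, 0, 1).
Answer: det⊕(W) = 75; verdict: NONSINGULAR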